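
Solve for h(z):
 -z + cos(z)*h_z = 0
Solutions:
 h(z) = C1 + Integral(z/cos(z), z)


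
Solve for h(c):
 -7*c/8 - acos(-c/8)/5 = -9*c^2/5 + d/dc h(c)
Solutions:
 h(c) = C1 + 3*c^3/5 - 7*c^2/16 - c*acos(-c/8)/5 - sqrt(64 - c^2)/5


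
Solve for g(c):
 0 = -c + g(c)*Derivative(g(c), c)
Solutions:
 g(c) = -sqrt(C1 + c^2)
 g(c) = sqrt(C1 + c^2)


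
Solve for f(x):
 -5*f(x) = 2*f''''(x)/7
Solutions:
 f(x) = (C1*sin(70^(1/4)*x/2) + C2*cos(70^(1/4)*x/2))*exp(-70^(1/4)*x/2) + (C3*sin(70^(1/4)*x/2) + C4*cos(70^(1/4)*x/2))*exp(70^(1/4)*x/2)


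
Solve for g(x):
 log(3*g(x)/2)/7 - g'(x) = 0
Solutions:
 7*Integral(1/(-log(_y) - log(3) + log(2)), (_y, g(x))) = C1 - x


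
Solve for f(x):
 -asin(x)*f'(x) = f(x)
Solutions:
 f(x) = C1*exp(-Integral(1/asin(x), x))


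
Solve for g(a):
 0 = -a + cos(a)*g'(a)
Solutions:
 g(a) = C1 + Integral(a/cos(a), a)


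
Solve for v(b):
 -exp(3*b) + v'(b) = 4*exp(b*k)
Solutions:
 v(b) = C1 + exp(3*b)/3 + 4*exp(b*k)/k


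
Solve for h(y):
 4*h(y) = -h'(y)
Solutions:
 h(y) = C1*exp(-4*y)


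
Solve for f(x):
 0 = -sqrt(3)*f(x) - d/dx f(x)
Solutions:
 f(x) = C1*exp(-sqrt(3)*x)


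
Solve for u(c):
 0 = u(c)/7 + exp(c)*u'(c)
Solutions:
 u(c) = C1*exp(exp(-c)/7)


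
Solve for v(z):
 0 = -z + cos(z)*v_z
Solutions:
 v(z) = C1 + Integral(z/cos(z), z)


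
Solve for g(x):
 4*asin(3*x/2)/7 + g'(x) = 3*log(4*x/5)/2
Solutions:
 g(x) = C1 + 3*x*log(x)/2 - 4*x*asin(3*x/2)/7 - 3*x*log(5)/2 - 3*x/2 + 3*x*log(2) - 4*sqrt(4 - 9*x^2)/21


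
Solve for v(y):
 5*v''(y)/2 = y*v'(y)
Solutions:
 v(y) = C1 + C2*erfi(sqrt(5)*y/5)


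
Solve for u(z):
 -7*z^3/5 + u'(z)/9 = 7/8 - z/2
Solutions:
 u(z) = C1 + 63*z^4/20 - 9*z^2/4 + 63*z/8


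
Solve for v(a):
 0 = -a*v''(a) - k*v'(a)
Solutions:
 v(a) = C1 + a^(1 - re(k))*(C2*sin(log(a)*Abs(im(k))) + C3*cos(log(a)*im(k)))


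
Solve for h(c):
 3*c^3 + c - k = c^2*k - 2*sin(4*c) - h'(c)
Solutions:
 h(c) = C1 - 3*c^4/4 + c^3*k/3 - c^2/2 + c*k + cos(4*c)/2


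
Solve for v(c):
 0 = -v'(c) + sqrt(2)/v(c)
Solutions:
 v(c) = -sqrt(C1 + 2*sqrt(2)*c)
 v(c) = sqrt(C1 + 2*sqrt(2)*c)


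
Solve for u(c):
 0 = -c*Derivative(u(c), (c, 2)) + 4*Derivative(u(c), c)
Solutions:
 u(c) = C1 + C2*c^5


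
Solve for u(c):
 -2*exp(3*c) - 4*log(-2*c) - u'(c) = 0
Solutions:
 u(c) = C1 - 4*c*log(-c) + 4*c*(1 - log(2)) - 2*exp(3*c)/3


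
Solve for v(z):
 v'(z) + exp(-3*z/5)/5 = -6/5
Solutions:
 v(z) = C1 - 6*z/5 + exp(-3*z/5)/3


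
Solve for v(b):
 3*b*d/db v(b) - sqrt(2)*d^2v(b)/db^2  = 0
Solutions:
 v(b) = C1 + C2*erfi(2^(1/4)*sqrt(3)*b/2)


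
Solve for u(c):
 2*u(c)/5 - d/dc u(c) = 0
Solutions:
 u(c) = C1*exp(2*c/5)


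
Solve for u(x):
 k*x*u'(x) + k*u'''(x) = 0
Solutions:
 u(x) = C1 + Integral(C2*airyai(-x) + C3*airybi(-x), x)


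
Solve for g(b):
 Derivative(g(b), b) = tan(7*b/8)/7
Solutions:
 g(b) = C1 - 8*log(cos(7*b/8))/49


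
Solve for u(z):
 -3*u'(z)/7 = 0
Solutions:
 u(z) = C1


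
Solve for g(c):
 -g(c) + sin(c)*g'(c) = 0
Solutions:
 g(c) = C1*sqrt(cos(c) - 1)/sqrt(cos(c) + 1)


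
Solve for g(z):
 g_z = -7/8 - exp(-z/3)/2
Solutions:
 g(z) = C1 - 7*z/8 + 3*exp(-z/3)/2


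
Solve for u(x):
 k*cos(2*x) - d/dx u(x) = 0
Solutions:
 u(x) = C1 + k*sin(2*x)/2


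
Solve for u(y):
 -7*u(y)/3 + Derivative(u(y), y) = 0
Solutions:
 u(y) = C1*exp(7*y/3)


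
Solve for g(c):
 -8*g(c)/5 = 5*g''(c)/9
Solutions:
 g(c) = C1*sin(6*sqrt(2)*c/5) + C2*cos(6*sqrt(2)*c/5)


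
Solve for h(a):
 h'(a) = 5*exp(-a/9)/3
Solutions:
 h(a) = C1 - 15*exp(-a/9)


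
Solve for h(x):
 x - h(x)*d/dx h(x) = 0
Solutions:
 h(x) = -sqrt(C1 + x^2)
 h(x) = sqrt(C1 + x^2)


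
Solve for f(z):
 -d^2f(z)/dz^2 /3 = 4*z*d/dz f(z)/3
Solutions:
 f(z) = C1 + C2*erf(sqrt(2)*z)


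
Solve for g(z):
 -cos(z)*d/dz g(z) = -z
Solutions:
 g(z) = C1 + Integral(z/cos(z), z)


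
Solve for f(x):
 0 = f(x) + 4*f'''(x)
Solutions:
 f(x) = C3*exp(-2^(1/3)*x/2) + (C1*sin(2^(1/3)*sqrt(3)*x/4) + C2*cos(2^(1/3)*sqrt(3)*x/4))*exp(2^(1/3)*x/4)


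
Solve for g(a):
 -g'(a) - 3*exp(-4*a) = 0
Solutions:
 g(a) = C1 + 3*exp(-4*a)/4


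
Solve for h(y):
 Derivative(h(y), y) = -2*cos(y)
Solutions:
 h(y) = C1 - 2*sin(y)


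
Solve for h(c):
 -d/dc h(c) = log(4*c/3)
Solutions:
 h(c) = C1 - c*log(c) + c*log(3/4) + c


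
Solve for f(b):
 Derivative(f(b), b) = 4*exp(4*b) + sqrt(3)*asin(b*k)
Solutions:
 f(b) = C1 + sqrt(3)*Piecewise((b*asin(b*k) + sqrt(-b^2*k^2 + 1)/k, Ne(k, 0)), (0, True)) + exp(4*b)


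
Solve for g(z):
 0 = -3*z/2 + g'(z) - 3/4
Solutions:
 g(z) = C1 + 3*z^2/4 + 3*z/4


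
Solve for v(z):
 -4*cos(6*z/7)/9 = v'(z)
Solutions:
 v(z) = C1 - 14*sin(6*z/7)/27


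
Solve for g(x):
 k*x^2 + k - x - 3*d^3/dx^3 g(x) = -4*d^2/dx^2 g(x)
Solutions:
 g(x) = C1 + C2*x + C3*exp(4*x/3) - k*x^4/48 + x^3*(2 - 3*k)/48 + x^2*(6 - 17*k)/64


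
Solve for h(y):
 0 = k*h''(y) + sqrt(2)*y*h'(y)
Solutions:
 h(y) = C1 + C2*sqrt(k)*erf(2^(3/4)*y*sqrt(1/k)/2)


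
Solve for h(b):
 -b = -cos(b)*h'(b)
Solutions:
 h(b) = C1 + Integral(b/cos(b), b)


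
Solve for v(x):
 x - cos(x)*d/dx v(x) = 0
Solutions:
 v(x) = C1 + Integral(x/cos(x), x)


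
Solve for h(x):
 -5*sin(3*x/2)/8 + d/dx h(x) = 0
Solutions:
 h(x) = C1 - 5*cos(3*x/2)/12


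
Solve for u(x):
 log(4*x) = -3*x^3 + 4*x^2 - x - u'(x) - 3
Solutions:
 u(x) = C1 - 3*x^4/4 + 4*x^3/3 - x^2/2 - x*log(x) - 2*x - x*log(4)


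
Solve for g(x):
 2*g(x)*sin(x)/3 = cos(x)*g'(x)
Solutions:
 g(x) = C1/cos(x)^(2/3)


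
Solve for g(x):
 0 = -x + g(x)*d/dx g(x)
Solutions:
 g(x) = -sqrt(C1 + x^2)
 g(x) = sqrt(C1 + x^2)


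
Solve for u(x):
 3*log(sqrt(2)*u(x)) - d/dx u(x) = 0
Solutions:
 -2*Integral(1/(2*log(_y) + log(2)), (_y, u(x)))/3 = C1 - x


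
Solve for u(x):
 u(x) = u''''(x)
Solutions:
 u(x) = C1*exp(-x) + C2*exp(x) + C3*sin(x) + C4*cos(x)


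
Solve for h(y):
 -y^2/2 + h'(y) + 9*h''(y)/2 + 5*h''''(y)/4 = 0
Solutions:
 h(y) = C1 + C2*exp(-10^(1/3)*y*(-(5 + sqrt(295))^(1/3) + 3*10^(1/3)/(5 + sqrt(295))^(1/3))/10)*sin(10^(1/3)*sqrt(3)*y*(3*10^(1/3)/(5 + sqrt(295))^(1/3) + (5 + sqrt(295))^(1/3))/10) + C3*exp(-10^(1/3)*y*(-(5 + sqrt(295))^(1/3) + 3*10^(1/3)/(5 + sqrt(295))^(1/3))/10)*cos(10^(1/3)*sqrt(3)*y*(3*10^(1/3)/(5 + sqrt(295))^(1/3) + (5 + sqrt(295))^(1/3))/10) + C4*exp(10^(1/3)*y*(-(5 + sqrt(295))^(1/3) + 3*10^(1/3)/(5 + sqrt(295))^(1/3))/5) + y^3/6 - 9*y^2/4 + 81*y/4


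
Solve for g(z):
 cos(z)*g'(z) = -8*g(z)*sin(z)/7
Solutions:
 g(z) = C1*cos(z)^(8/7)


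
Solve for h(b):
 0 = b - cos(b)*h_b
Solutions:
 h(b) = C1 + Integral(b/cos(b), b)


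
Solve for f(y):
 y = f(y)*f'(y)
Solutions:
 f(y) = -sqrt(C1 + y^2)
 f(y) = sqrt(C1 + y^2)


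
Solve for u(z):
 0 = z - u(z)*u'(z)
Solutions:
 u(z) = -sqrt(C1 + z^2)
 u(z) = sqrt(C1 + z^2)


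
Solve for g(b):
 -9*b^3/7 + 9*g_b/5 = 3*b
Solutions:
 g(b) = C1 + 5*b^4/28 + 5*b^2/6


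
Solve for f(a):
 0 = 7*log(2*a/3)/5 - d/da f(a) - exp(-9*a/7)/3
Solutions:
 f(a) = C1 + 7*a*log(a)/5 + 7*a*(-log(3) - 1 + log(2))/5 + 7*exp(-9*a/7)/27


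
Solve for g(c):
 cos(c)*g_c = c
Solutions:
 g(c) = C1 + Integral(c/cos(c), c)


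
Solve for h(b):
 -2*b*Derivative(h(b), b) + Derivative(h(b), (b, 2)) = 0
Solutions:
 h(b) = C1 + C2*erfi(b)


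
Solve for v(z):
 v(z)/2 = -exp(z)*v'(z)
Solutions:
 v(z) = C1*exp(exp(-z)/2)


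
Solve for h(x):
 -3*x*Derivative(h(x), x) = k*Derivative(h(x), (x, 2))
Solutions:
 h(x) = C1 + C2*sqrt(k)*erf(sqrt(6)*x*sqrt(1/k)/2)


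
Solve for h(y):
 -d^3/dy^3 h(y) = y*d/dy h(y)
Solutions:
 h(y) = C1 + Integral(C2*airyai(-y) + C3*airybi(-y), y)


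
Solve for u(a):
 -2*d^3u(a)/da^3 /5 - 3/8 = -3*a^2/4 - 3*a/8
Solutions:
 u(a) = C1 + C2*a + C3*a^2 + a^5/32 + 5*a^4/128 - 5*a^3/32


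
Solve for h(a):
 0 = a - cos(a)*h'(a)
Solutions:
 h(a) = C1 + Integral(a/cos(a), a)


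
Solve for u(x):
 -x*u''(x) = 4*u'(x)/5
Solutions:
 u(x) = C1 + C2*x^(1/5)


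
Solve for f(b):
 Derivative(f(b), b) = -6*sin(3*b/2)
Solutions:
 f(b) = C1 + 4*cos(3*b/2)


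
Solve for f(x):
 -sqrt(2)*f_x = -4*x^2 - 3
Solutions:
 f(x) = C1 + 2*sqrt(2)*x^3/3 + 3*sqrt(2)*x/2


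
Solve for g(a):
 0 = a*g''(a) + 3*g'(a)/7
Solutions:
 g(a) = C1 + C2*a^(4/7)


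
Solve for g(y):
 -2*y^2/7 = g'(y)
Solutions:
 g(y) = C1 - 2*y^3/21


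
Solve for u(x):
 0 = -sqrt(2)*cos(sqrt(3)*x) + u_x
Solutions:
 u(x) = C1 + sqrt(6)*sin(sqrt(3)*x)/3


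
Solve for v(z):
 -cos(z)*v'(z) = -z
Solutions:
 v(z) = C1 + Integral(z/cos(z), z)


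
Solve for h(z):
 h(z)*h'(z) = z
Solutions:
 h(z) = -sqrt(C1 + z^2)
 h(z) = sqrt(C1 + z^2)


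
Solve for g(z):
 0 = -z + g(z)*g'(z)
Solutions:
 g(z) = -sqrt(C1 + z^2)
 g(z) = sqrt(C1 + z^2)


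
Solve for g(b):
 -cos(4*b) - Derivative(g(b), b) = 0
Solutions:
 g(b) = C1 - sin(4*b)/4


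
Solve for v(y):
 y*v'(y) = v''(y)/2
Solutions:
 v(y) = C1 + C2*erfi(y)


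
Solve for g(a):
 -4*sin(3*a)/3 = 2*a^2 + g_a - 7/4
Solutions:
 g(a) = C1 - 2*a^3/3 + 7*a/4 + 4*cos(3*a)/9


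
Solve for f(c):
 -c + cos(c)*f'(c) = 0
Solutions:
 f(c) = C1 + Integral(c/cos(c), c)


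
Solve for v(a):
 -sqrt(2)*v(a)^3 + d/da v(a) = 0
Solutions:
 v(a) = -sqrt(2)*sqrt(-1/(C1 + sqrt(2)*a))/2
 v(a) = sqrt(2)*sqrt(-1/(C1 + sqrt(2)*a))/2


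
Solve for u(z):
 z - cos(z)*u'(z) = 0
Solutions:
 u(z) = C1 + Integral(z/cos(z), z)


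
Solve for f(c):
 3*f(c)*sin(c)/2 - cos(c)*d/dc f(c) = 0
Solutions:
 f(c) = C1/cos(c)^(3/2)


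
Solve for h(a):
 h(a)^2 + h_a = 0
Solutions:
 h(a) = 1/(C1 + a)


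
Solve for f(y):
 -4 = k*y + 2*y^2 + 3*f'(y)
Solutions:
 f(y) = C1 - k*y^2/6 - 2*y^3/9 - 4*y/3


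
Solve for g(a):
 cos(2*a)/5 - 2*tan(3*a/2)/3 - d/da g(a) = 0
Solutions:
 g(a) = C1 + 4*log(cos(3*a/2))/9 + sin(2*a)/10


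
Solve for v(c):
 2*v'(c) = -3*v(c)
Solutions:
 v(c) = C1*exp(-3*c/2)


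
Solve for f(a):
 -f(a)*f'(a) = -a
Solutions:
 f(a) = -sqrt(C1 + a^2)
 f(a) = sqrt(C1 + a^2)


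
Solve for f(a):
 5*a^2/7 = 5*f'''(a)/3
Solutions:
 f(a) = C1 + C2*a + C3*a^2 + a^5/140


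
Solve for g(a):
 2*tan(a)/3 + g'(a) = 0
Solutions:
 g(a) = C1 + 2*log(cos(a))/3


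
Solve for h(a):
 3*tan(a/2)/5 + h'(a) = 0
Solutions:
 h(a) = C1 + 6*log(cos(a/2))/5


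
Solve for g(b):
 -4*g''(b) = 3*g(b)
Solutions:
 g(b) = C1*sin(sqrt(3)*b/2) + C2*cos(sqrt(3)*b/2)


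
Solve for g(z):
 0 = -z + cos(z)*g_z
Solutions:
 g(z) = C1 + Integral(z/cos(z), z)


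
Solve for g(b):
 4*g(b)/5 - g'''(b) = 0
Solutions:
 g(b) = C3*exp(10^(2/3)*b/5) + (C1*sin(10^(2/3)*sqrt(3)*b/10) + C2*cos(10^(2/3)*sqrt(3)*b/10))*exp(-10^(2/3)*b/10)


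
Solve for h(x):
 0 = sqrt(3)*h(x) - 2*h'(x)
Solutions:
 h(x) = C1*exp(sqrt(3)*x/2)


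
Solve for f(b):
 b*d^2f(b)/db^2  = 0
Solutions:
 f(b) = C1 + C2*b


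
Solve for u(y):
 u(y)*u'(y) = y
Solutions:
 u(y) = -sqrt(C1 + y^2)
 u(y) = sqrt(C1 + y^2)


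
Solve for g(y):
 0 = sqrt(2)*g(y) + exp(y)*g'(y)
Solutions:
 g(y) = C1*exp(sqrt(2)*exp(-y))


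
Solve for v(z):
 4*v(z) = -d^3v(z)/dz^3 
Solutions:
 v(z) = C3*exp(-2^(2/3)*z) + (C1*sin(2^(2/3)*sqrt(3)*z/2) + C2*cos(2^(2/3)*sqrt(3)*z/2))*exp(2^(2/3)*z/2)


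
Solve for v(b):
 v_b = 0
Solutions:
 v(b) = C1


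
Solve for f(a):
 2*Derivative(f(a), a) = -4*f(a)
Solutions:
 f(a) = C1*exp(-2*a)


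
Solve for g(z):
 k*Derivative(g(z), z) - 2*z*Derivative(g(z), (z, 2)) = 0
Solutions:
 g(z) = C1 + z^(re(k)/2 + 1)*(C2*sin(log(z)*Abs(im(k))/2) + C3*cos(log(z)*im(k)/2))


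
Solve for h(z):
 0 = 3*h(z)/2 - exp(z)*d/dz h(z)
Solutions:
 h(z) = C1*exp(-3*exp(-z)/2)


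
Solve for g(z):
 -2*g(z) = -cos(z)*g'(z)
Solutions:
 g(z) = C1*(sin(z) + 1)/(sin(z) - 1)


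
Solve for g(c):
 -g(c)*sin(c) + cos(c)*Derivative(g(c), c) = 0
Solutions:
 g(c) = C1/cos(c)


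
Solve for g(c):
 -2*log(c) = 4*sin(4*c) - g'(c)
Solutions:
 g(c) = C1 + 2*c*log(c) - 2*c - cos(4*c)


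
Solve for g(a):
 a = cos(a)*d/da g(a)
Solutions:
 g(a) = C1 + Integral(a/cos(a), a)


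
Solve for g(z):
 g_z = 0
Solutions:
 g(z) = C1


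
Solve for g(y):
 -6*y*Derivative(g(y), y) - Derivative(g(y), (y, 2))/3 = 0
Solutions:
 g(y) = C1 + C2*erf(3*y)


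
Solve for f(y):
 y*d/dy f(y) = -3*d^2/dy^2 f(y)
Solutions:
 f(y) = C1 + C2*erf(sqrt(6)*y/6)


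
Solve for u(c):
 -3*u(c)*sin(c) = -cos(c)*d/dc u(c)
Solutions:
 u(c) = C1/cos(c)^3


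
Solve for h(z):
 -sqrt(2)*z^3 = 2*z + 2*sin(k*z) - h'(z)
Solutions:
 h(z) = C1 + sqrt(2)*z^4/4 + z^2 - 2*cos(k*z)/k


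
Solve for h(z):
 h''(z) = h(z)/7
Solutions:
 h(z) = C1*exp(-sqrt(7)*z/7) + C2*exp(sqrt(7)*z/7)


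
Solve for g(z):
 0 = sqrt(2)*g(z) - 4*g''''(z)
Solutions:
 g(z) = C1*exp(-2^(5/8)*z/2) + C2*exp(2^(5/8)*z/2) + C3*sin(2^(5/8)*z/2) + C4*cos(2^(5/8)*z/2)


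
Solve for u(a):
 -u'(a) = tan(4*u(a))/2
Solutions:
 u(a) = -asin(C1*exp(-2*a))/4 + pi/4
 u(a) = asin(C1*exp(-2*a))/4


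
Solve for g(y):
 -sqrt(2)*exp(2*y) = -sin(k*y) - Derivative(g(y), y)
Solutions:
 g(y) = C1 + sqrt(2)*exp(2*y)/2 + cos(k*y)/k


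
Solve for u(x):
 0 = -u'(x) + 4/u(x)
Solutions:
 u(x) = -sqrt(C1 + 8*x)
 u(x) = sqrt(C1 + 8*x)


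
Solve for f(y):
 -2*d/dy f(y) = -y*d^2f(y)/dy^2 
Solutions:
 f(y) = C1 + C2*y^3


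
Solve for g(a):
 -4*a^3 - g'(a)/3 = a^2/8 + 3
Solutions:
 g(a) = C1 - 3*a^4 - a^3/8 - 9*a


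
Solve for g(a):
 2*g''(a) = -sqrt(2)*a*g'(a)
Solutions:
 g(a) = C1 + C2*erf(2^(1/4)*a/2)


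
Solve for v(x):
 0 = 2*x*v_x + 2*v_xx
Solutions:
 v(x) = C1 + C2*erf(sqrt(2)*x/2)


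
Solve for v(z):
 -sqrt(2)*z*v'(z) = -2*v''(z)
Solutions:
 v(z) = C1 + C2*erfi(2^(1/4)*z/2)


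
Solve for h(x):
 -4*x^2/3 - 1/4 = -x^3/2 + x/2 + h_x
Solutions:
 h(x) = C1 + x^4/8 - 4*x^3/9 - x^2/4 - x/4


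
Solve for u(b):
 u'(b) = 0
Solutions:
 u(b) = C1


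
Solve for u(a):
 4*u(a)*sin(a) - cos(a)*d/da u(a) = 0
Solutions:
 u(a) = C1/cos(a)^4


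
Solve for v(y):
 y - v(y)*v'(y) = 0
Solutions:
 v(y) = -sqrt(C1 + y^2)
 v(y) = sqrt(C1 + y^2)


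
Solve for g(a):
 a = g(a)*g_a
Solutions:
 g(a) = -sqrt(C1 + a^2)
 g(a) = sqrt(C1 + a^2)


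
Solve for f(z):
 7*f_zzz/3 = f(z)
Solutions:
 f(z) = C3*exp(3^(1/3)*7^(2/3)*z/7) + (C1*sin(3^(5/6)*7^(2/3)*z/14) + C2*cos(3^(5/6)*7^(2/3)*z/14))*exp(-3^(1/3)*7^(2/3)*z/14)


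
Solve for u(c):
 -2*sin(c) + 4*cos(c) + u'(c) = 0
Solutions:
 u(c) = C1 - 4*sin(c) - 2*cos(c)


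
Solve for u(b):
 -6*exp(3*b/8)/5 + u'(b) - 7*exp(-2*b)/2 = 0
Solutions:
 u(b) = C1 + 16*exp(3*b/8)/5 - 7*exp(-2*b)/4


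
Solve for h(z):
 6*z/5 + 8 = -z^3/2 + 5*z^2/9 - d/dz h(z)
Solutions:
 h(z) = C1 - z^4/8 + 5*z^3/27 - 3*z^2/5 - 8*z


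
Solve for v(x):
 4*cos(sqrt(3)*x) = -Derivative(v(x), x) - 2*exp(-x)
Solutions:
 v(x) = C1 - 4*sqrt(3)*sin(sqrt(3)*x)/3 + 2*exp(-x)


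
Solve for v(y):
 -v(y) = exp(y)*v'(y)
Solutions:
 v(y) = C1*exp(exp(-y))


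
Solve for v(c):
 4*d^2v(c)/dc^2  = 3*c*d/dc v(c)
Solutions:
 v(c) = C1 + C2*erfi(sqrt(6)*c/4)


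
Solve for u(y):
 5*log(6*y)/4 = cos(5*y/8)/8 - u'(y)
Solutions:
 u(y) = C1 - 5*y*log(y)/4 - 5*y*log(6)/4 + 5*y/4 + sin(5*y/8)/5


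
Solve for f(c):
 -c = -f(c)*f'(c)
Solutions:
 f(c) = -sqrt(C1 + c^2)
 f(c) = sqrt(C1 + c^2)


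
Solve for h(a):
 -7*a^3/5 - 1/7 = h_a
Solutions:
 h(a) = C1 - 7*a^4/20 - a/7


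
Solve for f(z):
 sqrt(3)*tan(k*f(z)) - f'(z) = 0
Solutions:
 f(z) = Piecewise((-asin(exp(C1*k + sqrt(3)*k*z))/k + pi/k, Ne(k, 0)), (nan, True))
 f(z) = Piecewise((asin(exp(C1*k + sqrt(3)*k*z))/k, Ne(k, 0)), (nan, True))


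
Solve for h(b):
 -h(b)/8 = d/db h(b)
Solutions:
 h(b) = C1*exp(-b/8)


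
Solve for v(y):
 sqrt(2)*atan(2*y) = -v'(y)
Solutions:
 v(y) = C1 - sqrt(2)*(y*atan(2*y) - log(4*y^2 + 1)/4)


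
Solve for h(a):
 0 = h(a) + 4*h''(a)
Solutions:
 h(a) = C1*sin(a/2) + C2*cos(a/2)


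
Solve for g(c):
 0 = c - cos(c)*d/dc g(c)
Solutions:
 g(c) = C1 + Integral(c/cos(c), c)


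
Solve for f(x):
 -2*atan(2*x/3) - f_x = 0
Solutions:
 f(x) = C1 - 2*x*atan(2*x/3) + 3*log(4*x^2 + 9)/2


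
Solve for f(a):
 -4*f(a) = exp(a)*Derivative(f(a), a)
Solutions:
 f(a) = C1*exp(4*exp(-a))


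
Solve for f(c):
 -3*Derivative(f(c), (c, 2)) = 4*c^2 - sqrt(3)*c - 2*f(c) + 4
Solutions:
 f(c) = C1*exp(-sqrt(6)*c/3) + C2*exp(sqrt(6)*c/3) + 2*c^2 - sqrt(3)*c/2 + 8


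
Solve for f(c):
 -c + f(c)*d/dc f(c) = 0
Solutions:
 f(c) = -sqrt(C1 + c^2)
 f(c) = sqrt(C1 + c^2)


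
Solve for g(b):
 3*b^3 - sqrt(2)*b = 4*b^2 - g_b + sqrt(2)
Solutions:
 g(b) = C1 - 3*b^4/4 + 4*b^3/3 + sqrt(2)*b^2/2 + sqrt(2)*b


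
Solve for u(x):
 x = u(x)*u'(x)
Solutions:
 u(x) = -sqrt(C1 + x^2)
 u(x) = sqrt(C1 + x^2)


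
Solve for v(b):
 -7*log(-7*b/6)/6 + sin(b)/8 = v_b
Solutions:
 v(b) = C1 - 7*b*log(-b)/6 - 7*b*log(7)/6 + 7*b/6 + 7*b*log(6)/6 - cos(b)/8


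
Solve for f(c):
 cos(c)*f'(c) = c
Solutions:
 f(c) = C1 + Integral(c/cos(c), c)


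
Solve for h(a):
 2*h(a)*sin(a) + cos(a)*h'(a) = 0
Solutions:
 h(a) = C1*cos(a)^2


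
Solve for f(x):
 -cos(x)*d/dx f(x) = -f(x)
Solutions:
 f(x) = C1*sqrt(sin(x) + 1)/sqrt(sin(x) - 1)


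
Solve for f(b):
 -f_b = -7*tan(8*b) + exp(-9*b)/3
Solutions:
 f(b) = C1 + 7*log(tan(8*b)^2 + 1)/16 + exp(-9*b)/27


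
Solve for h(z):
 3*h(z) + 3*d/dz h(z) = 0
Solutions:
 h(z) = C1*exp(-z)


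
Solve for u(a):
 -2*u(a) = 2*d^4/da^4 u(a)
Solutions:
 u(a) = (C1*sin(sqrt(2)*a/2) + C2*cos(sqrt(2)*a/2))*exp(-sqrt(2)*a/2) + (C3*sin(sqrt(2)*a/2) + C4*cos(sqrt(2)*a/2))*exp(sqrt(2)*a/2)


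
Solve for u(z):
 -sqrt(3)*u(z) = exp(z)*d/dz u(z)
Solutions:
 u(z) = C1*exp(sqrt(3)*exp(-z))


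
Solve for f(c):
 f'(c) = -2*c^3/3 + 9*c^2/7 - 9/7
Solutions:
 f(c) = C1 - c^4/6 + 3*c^3/7 - 9*c/7


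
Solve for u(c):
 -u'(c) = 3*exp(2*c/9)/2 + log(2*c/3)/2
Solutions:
 u(c) = C1 - c*log(c)/2 + c*(-log(2) + 1 + log(3))/2 - 27*exp(2*c/9)/4


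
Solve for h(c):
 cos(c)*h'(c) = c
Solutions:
 h(c) = C1 + Integral(c/cos(c), c)


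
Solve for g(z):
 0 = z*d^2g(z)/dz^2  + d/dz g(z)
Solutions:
 g(z) = C1 + C2*log(z)


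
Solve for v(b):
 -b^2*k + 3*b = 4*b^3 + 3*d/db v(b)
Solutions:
 v(b) = C1 - b^4/3 - b^3*k/9 + b^2/2


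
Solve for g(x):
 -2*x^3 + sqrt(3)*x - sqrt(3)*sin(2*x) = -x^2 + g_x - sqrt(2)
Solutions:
 g(x) = C1 - x^4/2 + x^3/3 + sqrt(3)*x^2/2 + sqrt(2)*x + sqrt(3)*cos(2*x)/2


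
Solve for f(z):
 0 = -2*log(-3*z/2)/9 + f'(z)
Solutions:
 f(z) = C1 + 2*z*log(-z)/9 + 2*z*(-1 - log(2) + log(3))/9


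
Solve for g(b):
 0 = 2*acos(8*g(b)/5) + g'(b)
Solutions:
 Integral(1/acos(8*_y/5), (_y, g(b))) = C1 - 2*b


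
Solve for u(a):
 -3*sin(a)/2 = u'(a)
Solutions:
 u(a) = C1 + 3*cos(a)/2


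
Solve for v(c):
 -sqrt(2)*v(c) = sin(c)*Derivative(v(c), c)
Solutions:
 v(c) = C1*(cos(c) + 1)^(sqrt(2)/2)/(cos(c) - 1)^(sqrt(2)/2)


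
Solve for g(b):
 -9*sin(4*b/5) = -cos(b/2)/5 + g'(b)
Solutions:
 g(b) = C1 + 2*sin(b/2)/5 + 45*cos(4*b/5)/4


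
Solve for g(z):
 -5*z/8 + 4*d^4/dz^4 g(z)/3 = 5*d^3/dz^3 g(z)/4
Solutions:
 g(z) = C1 + C2*z + C3*z^2 + C4*exp(15*z/16) - z^4/48 - 4*z^3/45


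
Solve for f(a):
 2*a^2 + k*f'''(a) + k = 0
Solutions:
 f(a) = C1 + C2*a + C3*a^2 - a^5/(30*k) - a^3/6


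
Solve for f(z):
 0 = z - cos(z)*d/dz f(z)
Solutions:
 f(z) = C1 + Integral(z/cos(z), z)


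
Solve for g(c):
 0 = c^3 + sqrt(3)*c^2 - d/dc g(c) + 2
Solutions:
 g(c) = C1 + c^4/4 + sqrt(3)*c^3/3 + 2*c


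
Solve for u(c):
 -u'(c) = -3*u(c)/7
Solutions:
 u(c) = C1*exp(3*c/7)


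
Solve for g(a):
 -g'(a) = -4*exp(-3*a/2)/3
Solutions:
 g(a) = C1 - 8*exp(-3*a/2)/9


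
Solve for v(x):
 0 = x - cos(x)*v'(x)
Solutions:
 v(x) = C1 + Integral(x/cos(x), x)


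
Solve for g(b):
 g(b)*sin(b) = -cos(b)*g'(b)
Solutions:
 g(b) = C1*cos(b)


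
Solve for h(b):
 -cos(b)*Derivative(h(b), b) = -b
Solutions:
 h(b) = C1 + Integral(b/cos(b), b)


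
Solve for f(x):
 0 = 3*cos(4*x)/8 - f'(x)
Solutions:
 f(x) = C1 + 3*sin(4*x)/32


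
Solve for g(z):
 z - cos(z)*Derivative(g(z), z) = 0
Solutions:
 g(z) = C1 + Integral(z/cos(z), z)


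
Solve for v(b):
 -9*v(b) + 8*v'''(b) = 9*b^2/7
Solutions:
 v(b) = C3*exp(3^(2/3)*b/2) - b^2/7 + (C1*sin(3*3^(1/6)*b/4) + C2*cos(3*3^(1/6)*b/4))*exp(-3^(2/3)*b/4)


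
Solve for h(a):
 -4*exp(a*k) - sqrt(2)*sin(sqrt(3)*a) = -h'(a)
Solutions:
 h(a) = C1 - sqrt(6)*cos(sqrt(3)*a)/3 + 4*exp(a*k)/k


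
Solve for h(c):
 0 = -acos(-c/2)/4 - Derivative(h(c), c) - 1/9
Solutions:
 h(c) = C1 - c*acos(-c/2)/4 - c/9 - sqrt(4 - c^2)/4


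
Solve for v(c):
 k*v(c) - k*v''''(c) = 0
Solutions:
 v(c) = C1*exp(-c) + C2*exp(c) + C3*sin(c) + C4*cos(c)


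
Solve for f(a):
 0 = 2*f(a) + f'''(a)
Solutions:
 f(a) = C3*exp(-2^(1/3)*a) + (C1*sin(2^(1/3)*sqrt(3)*a/2) + C2*cos(2^(1/3)*sqrt(3)*a/2))*exp(2^(1/3)*a/2)


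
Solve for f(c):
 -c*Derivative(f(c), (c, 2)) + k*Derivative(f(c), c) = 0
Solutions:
 f(c) = C1 + c^(re(k) + 1)*(C2*sin(log(c)*Abs(im(k))) + C3*cos(log(c)*im(k)))


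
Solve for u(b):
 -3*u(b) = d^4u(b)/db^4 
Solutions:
 u(b) = (C1*sin(sqrt(2)*3^(1/4)*b/2) + C2*cos(sqrt(2)*3^(1/4)*b/2))*exp(-sqrt(2)*3^(1/4)*b/2) + (C3*sin(sqrt(2)*3^(1/4)*b/2) + C4*cos(sqrt(2)*3^(1/4)*b/2))*exp(sqrt(2)*3^(1/4)*b/2)


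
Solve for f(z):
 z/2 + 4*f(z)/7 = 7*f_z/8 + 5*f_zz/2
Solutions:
 f(z) = C1*exp(z*(-49 + sqrt(20321))/280) + C2*exp(-z*(49 + sqrt(20321))/280) - 7*z/8 - 343/256


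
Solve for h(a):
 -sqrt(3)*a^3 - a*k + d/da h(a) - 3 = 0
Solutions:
 h(a) = C1 + sqrt(3)*a^4/4 + a^2*k/2 + 3*a


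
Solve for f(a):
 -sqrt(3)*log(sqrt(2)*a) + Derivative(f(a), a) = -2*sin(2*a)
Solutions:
 f(a) = C1 + sqrt(3)*a*(log(a) - 1) + sqrt(3)*a*log(2)/2 + cos(2*a)


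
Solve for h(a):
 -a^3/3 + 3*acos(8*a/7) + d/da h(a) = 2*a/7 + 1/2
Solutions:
 h(a) = C1 + a^4/12 + a^2/7 - 3*a*acos(8*a/7) + a/2 + 3*sqrt(49 - 64*a^2)/8


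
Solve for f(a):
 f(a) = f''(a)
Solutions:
 f(a) = C1*exp(-a) + C2*exp(a)


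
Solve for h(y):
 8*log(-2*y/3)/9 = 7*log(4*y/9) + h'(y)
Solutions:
 h(y) = C1 - 55*y*log(y)/9 + y*(-118*log(2) + 55 + 118*log(3) + 8*I*pi)/9


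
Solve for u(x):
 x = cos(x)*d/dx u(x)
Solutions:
 u(x) = C1 + Integral(x/cos(x), x)


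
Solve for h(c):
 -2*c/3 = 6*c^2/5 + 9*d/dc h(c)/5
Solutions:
 h(c) = C1 - 2*c^3/9 - 5*c^2/27


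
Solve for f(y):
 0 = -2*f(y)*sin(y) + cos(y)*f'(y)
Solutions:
 f(y) = C1/cos(y)^2


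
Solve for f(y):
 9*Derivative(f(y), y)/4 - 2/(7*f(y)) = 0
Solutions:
 f(y) = -sqrt(C1 + 112*y)/21
 f(y) = sqrt(C1 + 112*y)/21


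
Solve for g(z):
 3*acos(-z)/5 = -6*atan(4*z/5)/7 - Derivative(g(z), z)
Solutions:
 g(z) = C1 - 3*z*acos(-z)/5 - 6*z*atan(4*z/5)/7 - 3*sqrt(1 - z^2)/5 + 15*log(16*z^2 + 25)/28


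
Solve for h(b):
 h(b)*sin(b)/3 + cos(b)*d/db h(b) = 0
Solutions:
 h(b) = C1*cos(b)^(1/3)


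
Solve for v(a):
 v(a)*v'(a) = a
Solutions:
 v(a) = -sqrt(C1 + a^2)
 v(a) = sqrt(C1 + a^2)


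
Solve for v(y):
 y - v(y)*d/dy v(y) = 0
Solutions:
 v(y) = -sqrt(C1 + y^2)
 v(y) = sqrt(C1 + y^2)


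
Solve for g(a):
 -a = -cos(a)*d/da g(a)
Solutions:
 g(a) = C1 + Integral(a/cos(a), a)


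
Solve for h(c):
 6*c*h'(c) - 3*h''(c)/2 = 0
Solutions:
 h(c) = C1 + C2*erfi(sqrt(2)*c)


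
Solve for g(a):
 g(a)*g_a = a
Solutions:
 g(a) = -sqrt(C1 + a^2)
 g(a) = sqrt(C1 + a^2)


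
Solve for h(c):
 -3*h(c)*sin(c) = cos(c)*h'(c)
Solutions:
 h(c) = C1*cos(c)^3


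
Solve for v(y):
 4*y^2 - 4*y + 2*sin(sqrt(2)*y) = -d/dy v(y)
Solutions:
 v(y) = C1 - 4*y^3/3 + 2*y^2 + sqrt(2)*cos(sqrt(2)*y)


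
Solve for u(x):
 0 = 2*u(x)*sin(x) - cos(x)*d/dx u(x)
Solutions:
 u(x) = C1/cos(x)^2


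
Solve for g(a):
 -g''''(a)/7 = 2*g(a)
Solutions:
 g(a) = (C1*sin(2^(3/4)*7^(1/4)*a/2) + C2*cos(2^(3/4)*7^(1/4)*a/2))*exp(-2^(3/4)*7^(1/4)*a/2) + (C3*sin(2^(3/4)*7^(1/4)*a/2) + C4*cos(2^(3/4)*7^(1/4)*a/2))*exp(2^(3/4)*7^(1/4)*a/2)


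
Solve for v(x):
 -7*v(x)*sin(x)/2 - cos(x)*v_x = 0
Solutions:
 v(x) = C1*cos(x)^(7/2)


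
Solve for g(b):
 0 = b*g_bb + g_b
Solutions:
 g(b) = C1 + C2*log(b)


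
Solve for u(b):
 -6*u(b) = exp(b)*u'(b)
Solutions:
 u(b) = C1*exp(6*exp(-b))


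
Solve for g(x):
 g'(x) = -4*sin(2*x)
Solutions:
 g(x) = C1 + 2*cos(2*x)


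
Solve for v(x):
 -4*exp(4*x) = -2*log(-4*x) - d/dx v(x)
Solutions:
 v(x) = C1 - 2*x*log(-x) + 2*x*(1 - 2*log(2)) + exp(4*x)


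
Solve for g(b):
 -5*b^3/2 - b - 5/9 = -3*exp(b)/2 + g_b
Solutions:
 g(b) = C1 - 5*b^4/8 - b^2/2 - 5*b/9 + 3*exp(b)/2


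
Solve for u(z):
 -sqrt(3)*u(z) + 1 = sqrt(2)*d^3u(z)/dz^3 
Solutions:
 u(z) = C3*exp(-2^(5/6)*3^(1/6)*z/2) + (C1*sin(2^(5/6)*3^(2/3)*z/4) + C2*cos(2^(5/6)*3^(2/3)*z/4))*exp(2^(5/6)*3^(1/6)*z/4) + sqrt(3)/3


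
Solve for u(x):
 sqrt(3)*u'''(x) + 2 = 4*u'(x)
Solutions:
 u(x) = C1 + C2*exp(-2*3^(3/4)*x/3) + C3*exp(2*3^(3/4)*x/3) + x/2


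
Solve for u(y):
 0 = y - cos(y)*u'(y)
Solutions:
 u(y) = C1 + Integral(y/cos(y), y)


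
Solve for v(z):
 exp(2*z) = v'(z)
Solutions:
 v(z) = C1 + exp(2*z)/2


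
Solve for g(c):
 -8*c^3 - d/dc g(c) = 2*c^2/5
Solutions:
 g(c) = C1 - 2*c^4 - 2*c^3/15


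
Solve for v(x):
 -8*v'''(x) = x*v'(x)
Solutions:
 v(x) = C1 + Integral(C2*airyai(-x/2) + C3*airybi(-x/2), x)


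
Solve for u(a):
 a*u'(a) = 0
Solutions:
 u(a) = C1


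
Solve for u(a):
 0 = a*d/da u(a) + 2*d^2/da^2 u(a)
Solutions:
 u(a) = C1 + C2*erf(a/2)


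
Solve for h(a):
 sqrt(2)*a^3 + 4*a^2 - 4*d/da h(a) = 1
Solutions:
 h(a) = C1 + sqrt(2)*a^4/16 + a^3/3 - a/4


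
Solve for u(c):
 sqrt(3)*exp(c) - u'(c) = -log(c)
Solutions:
 u(c) = C1 + c*log(c) - c + sqrt(3)*exp(c)


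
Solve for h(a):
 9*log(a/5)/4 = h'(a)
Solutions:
 h(a) = C1 + 9*a*log(a)/4 - 9*a*log(5)/4 - 9*a/4


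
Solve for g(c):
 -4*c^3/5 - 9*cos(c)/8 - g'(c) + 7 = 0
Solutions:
 g(c) = C1 - c^4/5 + 7*c - 9*sin(c)/8


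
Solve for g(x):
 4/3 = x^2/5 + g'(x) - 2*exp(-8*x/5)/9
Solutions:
 g(x) = C1 - x^3/15 + 4*x/3 - 5*exp(-8*x/5)/36


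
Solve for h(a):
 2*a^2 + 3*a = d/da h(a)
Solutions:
 h(a) = C1 + 2*a^3/3 + 3*a^2/2


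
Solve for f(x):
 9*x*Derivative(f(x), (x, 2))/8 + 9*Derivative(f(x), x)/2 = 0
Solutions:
 f(x) = C1 + C2/x^3


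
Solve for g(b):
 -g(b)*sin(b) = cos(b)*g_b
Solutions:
 g(b) = C1*cos(b)


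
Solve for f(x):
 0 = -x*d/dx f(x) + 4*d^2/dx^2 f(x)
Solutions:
 f(x) = C1 + C2*erfi(sqrt(2)*x/4)


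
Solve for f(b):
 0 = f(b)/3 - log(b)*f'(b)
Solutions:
 f(b) = C1*exp(li(b)/3)


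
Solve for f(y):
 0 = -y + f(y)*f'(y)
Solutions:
 f(y) = -sqrt(C1 + y^2)
 f(y) = sqrt(C1 + y^2)


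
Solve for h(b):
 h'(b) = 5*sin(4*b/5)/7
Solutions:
 h(b) = C1 - 25*cos(4*b/5)/28


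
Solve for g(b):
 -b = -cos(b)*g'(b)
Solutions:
 g(b) = C1 + Integral(b/cos(b), b)


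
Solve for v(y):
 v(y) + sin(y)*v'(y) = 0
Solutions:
 v(y) = C1*sqrt(cos(y) + 1)/sqrt(cos(y) - 1)


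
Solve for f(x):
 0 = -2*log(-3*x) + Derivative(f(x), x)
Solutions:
 f(x) = C1 + 2*x*log(-x) + 2*x*(-1 + log(3))


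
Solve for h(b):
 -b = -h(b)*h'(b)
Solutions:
 h(b) = -sqrt(C1 + b^2)
 h(b) = sqrt(C1 + b^2)


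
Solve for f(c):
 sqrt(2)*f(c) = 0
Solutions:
 f(c) = 0


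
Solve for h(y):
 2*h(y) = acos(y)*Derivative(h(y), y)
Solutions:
 h(y) = C1*exp(2*Integral(1/acos(y), y))


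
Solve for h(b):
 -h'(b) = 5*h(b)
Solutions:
 h(b) = C1*exp(-5*b)


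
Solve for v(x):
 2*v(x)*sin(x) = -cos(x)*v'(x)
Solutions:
 v(x) = C1*cos(x)^2


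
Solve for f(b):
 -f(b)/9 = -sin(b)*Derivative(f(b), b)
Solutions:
 f(b) = C1*(cos(b) - 1)^(1/18)/(cos(b) + 1)^(1/18)


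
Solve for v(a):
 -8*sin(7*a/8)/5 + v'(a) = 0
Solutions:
 v(a) = C1 - 64*cos(7*a/8)/35


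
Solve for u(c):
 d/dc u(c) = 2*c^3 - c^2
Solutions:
 u(c) = C1 + c^4/2 - c^3/3


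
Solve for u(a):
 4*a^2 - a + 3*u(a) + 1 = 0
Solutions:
 u(a) = -4*a^2/3 + a/3 - 1/3


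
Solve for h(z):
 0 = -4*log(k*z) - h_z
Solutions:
 h(z) = C1 - 4*z*log(k*z) + 4*z


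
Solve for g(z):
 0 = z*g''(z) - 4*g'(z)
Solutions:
 g(z) = C1 + C2*z^5


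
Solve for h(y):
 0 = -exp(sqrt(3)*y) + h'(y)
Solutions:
 h(y) = C1 + sqrt(3)*exp(sqrt(3)*y)/3


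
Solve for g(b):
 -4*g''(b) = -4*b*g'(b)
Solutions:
 g(b) = C1 + C2*erfi(sqrt(2)*b/2)


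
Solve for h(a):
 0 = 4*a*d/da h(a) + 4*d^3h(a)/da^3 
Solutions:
 h(a) = C1 + Integral(C2*airyai(-a) + C3*airybi(-a), a)


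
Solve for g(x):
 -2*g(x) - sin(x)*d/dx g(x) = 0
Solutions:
 g(x) = C1*(cos(x) + 1)/(cos(x) - 1)


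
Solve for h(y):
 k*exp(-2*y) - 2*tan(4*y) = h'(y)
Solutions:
 h(y) = C1 - k*exp(-2*y)/2 - log(tan(4*y)^2 + 1)/4


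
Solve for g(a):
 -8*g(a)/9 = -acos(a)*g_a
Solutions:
 g(a) = C1*exp(8*Integral(1/acos(a), a)/9)


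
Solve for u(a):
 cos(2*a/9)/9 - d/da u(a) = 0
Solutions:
 u(a) = C1 + sin(2*a/9)/2


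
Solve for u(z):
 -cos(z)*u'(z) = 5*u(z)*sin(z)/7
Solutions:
 u(z) = C1*cos(z)^(5/7)


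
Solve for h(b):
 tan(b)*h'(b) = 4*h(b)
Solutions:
 h(b) = C1*sin(b)^4


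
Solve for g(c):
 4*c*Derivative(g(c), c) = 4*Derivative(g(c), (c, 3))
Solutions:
 g(c) = C1 + Integral(C2*airyai(c) + C3*airybi(c), c)


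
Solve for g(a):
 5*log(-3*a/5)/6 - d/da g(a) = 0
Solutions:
 g(a) = C1 + 5*a*log(-a)/6 + 5*a*(-log(5) - 1 + log(3))/6


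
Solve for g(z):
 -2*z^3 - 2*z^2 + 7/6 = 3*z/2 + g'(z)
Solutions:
 g(z) = C1 - z^4/2 - 2*z^3/3 - 3*z^2/4 + 7*z/6


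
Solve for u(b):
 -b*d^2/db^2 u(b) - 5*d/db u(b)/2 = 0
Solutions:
 u(b) = C1 + C2/b^(3/2)


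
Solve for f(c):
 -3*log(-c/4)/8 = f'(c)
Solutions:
 f(c) = C1 - 3*c*log(-c)/8 + 3*c*(1 + 2*log(2))/8


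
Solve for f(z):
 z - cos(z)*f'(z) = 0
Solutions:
 f(z) = C1 + Integral(z/cos(z), z)


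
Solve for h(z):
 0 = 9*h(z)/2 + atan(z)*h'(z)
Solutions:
 h(z) = C1*exp(-9*Integral(1/atan(z), z)/2)


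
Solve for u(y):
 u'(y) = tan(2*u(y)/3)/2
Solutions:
 u(y) = -3*asin(C1*exp(y/3))/2 + 3*pi/2
 u(y) = 3*asin(C1*exp(y/3))/2


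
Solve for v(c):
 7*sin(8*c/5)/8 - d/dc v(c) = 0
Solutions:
 v(c) = C1 - 35*cos(8*c/5)/64


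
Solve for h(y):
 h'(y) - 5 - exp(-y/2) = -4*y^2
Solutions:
 h(y) = C1 - 4*y^3/3 + 5*y - 2*exp(-y/2)


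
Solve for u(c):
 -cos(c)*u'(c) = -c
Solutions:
 u(c) = C1 + Integral(c/cos(c), c)


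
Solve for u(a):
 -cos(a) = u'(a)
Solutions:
 u(a) = C1 - sin(a)


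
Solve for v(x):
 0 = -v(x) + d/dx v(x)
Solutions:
 v(x) = C1*exp(x)


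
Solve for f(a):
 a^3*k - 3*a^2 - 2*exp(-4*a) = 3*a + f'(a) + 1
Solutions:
 f(a) = C1 + a^4*k/4 - a^3 - 3*a^2/2 - a + exp(-4*a)/2


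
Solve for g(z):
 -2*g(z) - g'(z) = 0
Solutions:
 g(z) = C1*exp(-2*z)


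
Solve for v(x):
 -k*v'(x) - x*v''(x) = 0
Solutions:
 v(x) = C1 + x^(1 - re(k))*(C2*sin(log(x)*Abs(im(k))) + C3*cos(log(x)*im(k)))


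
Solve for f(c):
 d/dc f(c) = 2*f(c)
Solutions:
 f(c) = C1*exp(2*c)


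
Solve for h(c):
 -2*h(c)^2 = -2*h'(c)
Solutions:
 h(c) = -1/(C1 + c)


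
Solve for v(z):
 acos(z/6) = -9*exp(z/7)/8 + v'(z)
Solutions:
 v(z) = C1 + z*acos(z/6) - sqrt(36 - z^2) + 63*exp(z/7)/8


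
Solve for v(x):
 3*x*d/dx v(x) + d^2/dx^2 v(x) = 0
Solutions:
 v(x) = C1 + C2*erf(sqrt(6)*x/2)


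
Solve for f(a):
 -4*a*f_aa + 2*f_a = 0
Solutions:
 f(a) = C1 + C2*a^(3/2)


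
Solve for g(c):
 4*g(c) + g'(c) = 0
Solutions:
 g(c) = C1*exp(-4*c)


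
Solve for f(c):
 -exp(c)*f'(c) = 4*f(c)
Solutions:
 f(c) = C1*exp(4*exp(-c))


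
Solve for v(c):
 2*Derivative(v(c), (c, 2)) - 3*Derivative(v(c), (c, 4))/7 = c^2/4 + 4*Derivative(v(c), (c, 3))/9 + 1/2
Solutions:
 v(c) = C1 + C2*c + C3*exp(c*(-14 + sqrt(3598))/27) + C4*exp(-c*(14 + sqrt(3598))/27) + c^4/96 + c^3/108 + 1433*c^2/9072


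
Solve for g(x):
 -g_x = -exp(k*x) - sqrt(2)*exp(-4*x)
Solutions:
 g(x) = C1 - sqrt(2)*exp(-4*x)/4 + exp(k*x)/k


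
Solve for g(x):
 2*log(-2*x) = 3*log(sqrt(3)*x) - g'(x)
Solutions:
 g(x) = C1 + x*log(x) + x*(-2*log(2) - 1 + 3*log(3)/2 - 2*I*pi)


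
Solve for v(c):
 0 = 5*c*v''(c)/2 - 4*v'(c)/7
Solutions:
 v(c) = C1 + C2*c^(43/35)


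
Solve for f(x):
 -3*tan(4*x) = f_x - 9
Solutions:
 f(x) = C1 + 9*x + 3*log(cos(4*x))/4


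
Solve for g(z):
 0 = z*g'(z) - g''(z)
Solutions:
 g(z) = C1 + C2*erfi(sqrt(2)*z/2)


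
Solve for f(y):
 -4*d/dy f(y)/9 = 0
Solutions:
 f(y) = C1


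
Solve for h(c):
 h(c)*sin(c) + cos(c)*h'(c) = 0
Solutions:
 h(c) = C1*cos(c)


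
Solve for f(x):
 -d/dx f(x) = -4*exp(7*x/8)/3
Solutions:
 f(x) = C1 + 32*exp(7*x/8)/21


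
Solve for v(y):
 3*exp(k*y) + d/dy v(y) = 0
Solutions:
 v(y) = C1 - 3*exp(k*y)/k


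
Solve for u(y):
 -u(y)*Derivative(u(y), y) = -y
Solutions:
 u(y) = -sqrt(C1 + y^2)
 u(y) = sqrt(C1 + y^2)


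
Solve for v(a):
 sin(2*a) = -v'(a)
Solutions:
 v(a) = C1 + cos(2*a)/2


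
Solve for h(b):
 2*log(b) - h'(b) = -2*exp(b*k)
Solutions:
 h(b) = C1 + 2*b*log(b) - 2*b + Piecewise((2*exp(b*k)/k, Ne(k, 0)), (2*b, True))


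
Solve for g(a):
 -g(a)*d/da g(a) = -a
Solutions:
 g(a) = -sqrt(C1 + a^2)
 g(a) = sqrt(C1 + a^2)


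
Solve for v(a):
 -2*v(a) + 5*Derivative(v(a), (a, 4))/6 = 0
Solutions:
 v(a) = C1*exp(-sqrt(2)*3^(1/4)*5^(3/4)*a/5) + C2*exp(sqrt(2)*3^(1/4)*5^(3/4)*a/5) + C3*sin(sqrt(2)*3^(1/4)*5^(3/4)*a/5) + C4*cos(sqrt(2)*3^(1/4)*5^(3/4)*a/5)


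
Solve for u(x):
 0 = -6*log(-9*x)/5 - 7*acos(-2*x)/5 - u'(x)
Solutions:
 u(x) = C1 - 6*x*log(-x)/5 - 7*x*acos(-2*x)/5 - 12*x*log(3)/5 + 6*x/5 - 7*sqrt(1 - 4*x^2)/10


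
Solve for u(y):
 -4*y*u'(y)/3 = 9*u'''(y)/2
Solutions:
 u(y) = C1 + Integral(C2*airyai(-2*y/3) + C3*airybi(-2*y/3), y)


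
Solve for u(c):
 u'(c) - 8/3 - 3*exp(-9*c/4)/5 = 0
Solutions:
 u(c) = C1 + 8*c/3 - 4*exp(-9*c/4)/15


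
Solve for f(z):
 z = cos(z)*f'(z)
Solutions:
 f(z) = C1 + Integral(z/cos(z), z)


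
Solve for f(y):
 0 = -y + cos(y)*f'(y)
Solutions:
 f(y) = C1 + Integral(y/cos(y), y)


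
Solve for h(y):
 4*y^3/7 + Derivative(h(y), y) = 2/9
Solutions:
 h(y) = C1 - y^4/7 + 2*y/9


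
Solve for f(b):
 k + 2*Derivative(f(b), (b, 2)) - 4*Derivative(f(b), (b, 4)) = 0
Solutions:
 f(b) = C1 + C2*b + C3*exp(-sqrt(2)*b/2) + C4*exp(sqrt(2)*b/2) - b^2*k/4


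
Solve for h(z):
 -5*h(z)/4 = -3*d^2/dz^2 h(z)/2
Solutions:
 h(z) = C1*exp(-sqrt(30)*z/6) + C2*exp(sqrt(30)*z/6)


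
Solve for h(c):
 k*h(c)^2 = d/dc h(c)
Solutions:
 h(c) = -1/(C1 + c*k)


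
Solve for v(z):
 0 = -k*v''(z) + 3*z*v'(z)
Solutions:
 v(z) = C1 + C2*erf(sqrt(6)*z*sqrt(-1/k)/2)/sqrt(-1/k)


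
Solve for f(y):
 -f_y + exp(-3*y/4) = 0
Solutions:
 f(y) = C1 - 4*exp(-3*y/4)/3


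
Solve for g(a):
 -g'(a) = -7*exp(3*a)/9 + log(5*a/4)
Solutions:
 g(a) = C1 - a*log(a) + a*(-log(5) + 1 + 2*log(2)) + 7*exp(3*a)/27


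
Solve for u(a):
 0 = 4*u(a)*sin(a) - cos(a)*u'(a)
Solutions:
 u(a) = C1/cos(a)^4


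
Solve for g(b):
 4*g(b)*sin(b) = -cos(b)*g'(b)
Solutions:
 g(b) = C1*cos(b)^4


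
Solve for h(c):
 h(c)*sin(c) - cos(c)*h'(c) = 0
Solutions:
 h(c) = C1/cos(c)


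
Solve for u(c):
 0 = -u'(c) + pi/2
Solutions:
 u(c) = C1 + pi*c/2


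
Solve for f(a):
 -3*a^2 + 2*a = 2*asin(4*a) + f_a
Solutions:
 f(a) = C1 - a^3 + a^2 - 2*a*asin(4*a) - sqrt(1 - 16*a^2)/2


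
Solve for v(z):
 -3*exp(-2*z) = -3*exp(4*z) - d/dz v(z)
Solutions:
 v(z) = C1 - 3*exp(4*z)/4 - 3*exp(-2*z)/2


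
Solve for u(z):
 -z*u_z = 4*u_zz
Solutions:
 u(z) = C1 + C2*erf(sqrt(2)*z/4)


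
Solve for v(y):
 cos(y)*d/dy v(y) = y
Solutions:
 v(y) = C1 + Integral(y/cos(y), y)


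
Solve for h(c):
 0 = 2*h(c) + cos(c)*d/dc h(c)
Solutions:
 h(c) = C1*(sin(c) - 1)/(sin(c) + 1)


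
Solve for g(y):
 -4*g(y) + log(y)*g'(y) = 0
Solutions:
 g(y) = C1*exp(4*li(y))


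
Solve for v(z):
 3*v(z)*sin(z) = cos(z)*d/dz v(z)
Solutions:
 v(z) = C1/cos(z)^3


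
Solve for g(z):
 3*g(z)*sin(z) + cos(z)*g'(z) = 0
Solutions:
 g(z) = C1*cos(z)^3


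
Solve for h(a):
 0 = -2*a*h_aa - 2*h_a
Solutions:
 h(a) = C1 + C2*log(a)


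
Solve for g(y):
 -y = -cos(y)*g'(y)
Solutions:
 g(y) = C1 + Integral(y/cos(y), y)


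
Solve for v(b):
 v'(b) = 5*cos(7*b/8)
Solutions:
 v(b) = C1 + 40*sin(7*b/8)/7


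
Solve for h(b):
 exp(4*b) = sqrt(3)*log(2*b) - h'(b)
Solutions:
 h(b) = C1 + sqrt(3)*b*log(b) + sqrt(3)*b*(-1 + log(2)) - exp(4*b)/4


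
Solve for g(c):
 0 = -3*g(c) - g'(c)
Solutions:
 g(c) = C1*exp(-3*c)


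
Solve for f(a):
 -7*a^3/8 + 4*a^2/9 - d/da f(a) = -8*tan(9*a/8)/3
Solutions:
 f(a) = C1 - 7*a^4/32 + 4*a^3/27 - 64*log(cos(9*a/8))/27


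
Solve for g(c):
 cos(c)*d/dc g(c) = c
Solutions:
 g(c) = C1 + Integral(c/cos(c), c)


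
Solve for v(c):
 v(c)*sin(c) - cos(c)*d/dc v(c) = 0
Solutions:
 v(c) = C1/cos(c)


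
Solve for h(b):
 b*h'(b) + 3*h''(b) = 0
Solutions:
 h(b) = C1 + C2*erf(sqrt(6)*b/6)


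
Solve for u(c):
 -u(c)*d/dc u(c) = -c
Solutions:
 u(c) = -sqrt(C1 + c^2)
 u(c) = sqrt(C1 + c^2)


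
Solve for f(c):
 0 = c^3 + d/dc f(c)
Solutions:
 f(c) = C1 - c^4/4


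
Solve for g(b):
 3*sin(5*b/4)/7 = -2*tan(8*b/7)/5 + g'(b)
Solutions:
 g(b) = C1 - 7*log(cos(8*b/7))/20 - 12*cos(5*b/4)/35


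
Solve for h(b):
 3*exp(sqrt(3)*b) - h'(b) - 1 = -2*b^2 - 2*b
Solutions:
 h(b) = C1 + 2*b^3/3 + b^2 - b + sqrt(3)*exp(sqrt(3)*b)


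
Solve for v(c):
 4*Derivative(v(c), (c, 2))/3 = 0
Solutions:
 v(c) = C1 + C2*c


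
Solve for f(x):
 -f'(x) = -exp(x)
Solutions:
 f(x) = C1 + exp(x)


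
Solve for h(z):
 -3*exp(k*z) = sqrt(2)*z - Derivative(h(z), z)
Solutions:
 h(z) = C1 + sqrt(2)*z^2/2 + 3*exp(k*z)/k


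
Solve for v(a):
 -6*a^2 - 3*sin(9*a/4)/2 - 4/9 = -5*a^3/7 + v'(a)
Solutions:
 v(a) = C1 + 5*a^4/28 - 2*a^3 - 4*a/9 + 2*cos(9*a/4)/3


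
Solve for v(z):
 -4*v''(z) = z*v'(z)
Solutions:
 v(z) = C1 + C2*erf(sqrt(2)*z/4)


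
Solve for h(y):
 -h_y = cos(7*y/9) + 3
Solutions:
 h(y) = C1 - 3*y - 9*sin(7*y/9)/7


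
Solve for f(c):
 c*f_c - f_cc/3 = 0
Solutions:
 f(c) = C1 + C2*erfi(sqrt(6)*c/2)


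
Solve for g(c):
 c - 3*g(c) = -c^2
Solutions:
 g(c) = c*(c + 1)/3


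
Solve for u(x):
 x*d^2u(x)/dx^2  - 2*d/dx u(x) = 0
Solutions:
 u(x) = C1 + C2*x^3


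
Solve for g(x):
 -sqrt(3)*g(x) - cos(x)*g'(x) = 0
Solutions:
 g(x) = C1*(sin(x) - 1)^(sqrt(3)/2)/(sin(x) + 1)^(sqrt(3)/2)


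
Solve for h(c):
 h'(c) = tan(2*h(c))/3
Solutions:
 h(c) = -asin(C1*exp(2*c/3))/2 + pi/2
 h(c) = asin(C1*exp(2*c/3))/2


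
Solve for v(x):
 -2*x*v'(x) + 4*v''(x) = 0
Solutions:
 v(x) = C1 + C2*erfi(x/2)


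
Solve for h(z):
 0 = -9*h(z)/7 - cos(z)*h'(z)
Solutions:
 h(z) = C1*(sin(z) - 1)^(9/14)/(sin(z) + 1)^(9/14)
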